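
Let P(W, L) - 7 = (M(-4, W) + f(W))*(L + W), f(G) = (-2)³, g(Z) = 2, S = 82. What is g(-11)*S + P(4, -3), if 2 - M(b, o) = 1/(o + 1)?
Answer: 824/5 ≈ 164.80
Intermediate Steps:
M(b, o) = 2 - 1/(1 + o) (M(b, o) = 2 - 1/(o + 1) = 2 - 1/(1 + o))
f(G) = -8
P(W, L) = 7 + (-8 + (1 + 2*W)/(1 + W))*(L + W) (P(W, L) = 7 + ((1 + 2*W)/(1 + W) - 8)*(L + W) = 7 + (-8 + (1 + 2*W)/(1 + W))*(L + W))
g(-11)*S + P(4, -3) = 2*82 + (7 - 7*(-3) - 6*4² - 6*(-3)*4)/(1 + 4) = 164 + (7 + 21 - 6*16 + 72)/5 = 164 + (7 + 21 - 96 + 72)/5 = 164 + (⅕)*4 = 164 + ⅘ = 824/5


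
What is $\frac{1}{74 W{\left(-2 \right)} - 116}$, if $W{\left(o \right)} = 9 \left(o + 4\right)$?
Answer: $\frac{1}{1216} \approx 0.00082237$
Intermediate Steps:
$W{\left(o \right)} = 36 + 9 o$ ($W{\left(o \right)} = 9 \left(4 + o\right) = 36 + 9 o$)
$\frac{1}{74 W{\left(-2 \right)} - 116} = \frac{1}{74 \left(36 + 9 \left(-2\right)\right) - 116} = \frac{1}{74 \left(36 - 18\right) - 116} = \frac{1}{74 \cdot 18 - 116} = \frac{1}{1332 - 116} = \frac{1}{1216}$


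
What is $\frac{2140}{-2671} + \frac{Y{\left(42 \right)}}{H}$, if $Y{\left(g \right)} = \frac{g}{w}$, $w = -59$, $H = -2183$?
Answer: $- \frac{275513398}{344016787} \approx -0.80087$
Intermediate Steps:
$Y{\left(g \right)} = - \frac{g}{59}$ ($Y{\left(g \right)} = \frac{g}{-59} = g \left(- \frac{1}{59}\right) = - \frac{g}{59}$)
$\frac{2140}{-2671} + \frac{Y{\left(42 \right)}}{H} = \frac{2140}{-2671} + \frac{\left(- \frac{1}{59}\right) 42}{-2183} = 2140 \left(- \frac{1}{2671}\right) - - \frac{42}{128797} = - \frac{2140}{2671} + \frac{42}{128797} = - \frac{275513398}{344016787}$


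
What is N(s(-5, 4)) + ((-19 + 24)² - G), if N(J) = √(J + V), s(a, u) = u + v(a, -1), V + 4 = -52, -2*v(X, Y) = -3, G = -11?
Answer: 36 + I*√202/2 ≈ 36.0 + 7.1063*I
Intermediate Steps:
v(X, Y) = 3/2 (v(X, Y) = -½*(-3) = 3/2)
V = -56 (V = -4 - 52 = -56)
s(a, u) = 3/2 + u (s(a, u) = u + 3/2 = 3/2 + u)
N(J) = √(-56 + J) (N(J) = √(J - 56) = √(-56 + J))
N(s(-5, 4)) + ((-19 + 24)² - G) = √(-56 + (3/2 + 4)) + ((-19 + 24)² - 1*(-11)) = √(-56 + 11/2) + (5² + 11) = √(-101/2) + (25 + 11) = I*√202/2 + 36 = 36 + I*√202/2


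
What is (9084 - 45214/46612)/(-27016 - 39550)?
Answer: -211689097/1551387196 ≈ -0.13645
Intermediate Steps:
(9084 - 45214/46612)/(-27016 - 39550) = (9084 - 45214*1/46612)/(-66566) = (9084 - 22607/23306)*(-1/66566) = (211689097/23306)*(-1/66566) = -211689097/1551387196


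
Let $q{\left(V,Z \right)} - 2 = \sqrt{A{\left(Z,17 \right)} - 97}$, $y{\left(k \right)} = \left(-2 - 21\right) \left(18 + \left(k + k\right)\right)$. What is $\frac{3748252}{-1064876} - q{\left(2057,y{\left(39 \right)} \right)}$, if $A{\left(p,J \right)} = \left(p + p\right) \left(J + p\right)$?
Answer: $- \frac{1469501}{266219} - \sqrt{9675359} \approx -3116.0$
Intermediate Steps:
$A{\left(p,J \right)} = 2 p \left(J + p\right)$
$y{\left(k \right)} = -414 - 46 k$ ($y{\left(k \right)} = - 23 \left(18 + 2 k\right) = -414 - 46 k$)
$q{\left(V,Z \right)} = 2 + \sqrt{-97 + 2 Z \left(17 + Z\right)}$ ($q{\left(V,Z \right)} = 2 + \sqrt{2 Z \left(17 + Z\right) - 97} = 2 + \sqrt{-97 + 2 Z \left(17 + Z\right)}$)
$\frac{3748252}{-1064876} - q{\left(2057,y{\left(39 \right)} \right)} = \frac{3748252}{-1064876} - \left(2 + \sqrt{-97 + 2 \left(-414 - 1794\right) \left(17 - 2208\right)}\right) = 3748252 \left(- \frac{1}{1064876}\right) - \left(2 + \sqrt{-97 + 2 \left(-414 - 1794\right) \left(17 - 2208\right)}\right) = - \frac{937063}{266219} - \left(2 + \sqrt{-97 + 2 \left(-2208\right) \left(17 - 2208\right)}\right) = - \frac{937063}{266219} - \left(2 + \sqrt{-97 + 2 \left(-2208\right) \left(-2191\right)}\right) = - \frac{937063}{266219} - \left(2 + \sqrt{-97 + 9675456}\right) = - \frac{937063}{266219} - \left(2 + \sqrt{9675359}\right) = - \frac{1469501}{266219} - \sqrt{9675359}$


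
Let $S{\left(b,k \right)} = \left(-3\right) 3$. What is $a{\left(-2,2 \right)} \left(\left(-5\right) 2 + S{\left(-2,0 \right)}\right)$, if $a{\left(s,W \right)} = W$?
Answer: $-38$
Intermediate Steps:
$S{\left(b,k \right)} = -9$
$a{\left(-2,2 \right)} \left(\left(-5\right) 2 + S{\left(-2,0 \right)}\right) = 2 \left(\left(-5\right) 2 - 9\right) = 2 \left(-10 - 9\right) = 2 \left(-19\right) = -38$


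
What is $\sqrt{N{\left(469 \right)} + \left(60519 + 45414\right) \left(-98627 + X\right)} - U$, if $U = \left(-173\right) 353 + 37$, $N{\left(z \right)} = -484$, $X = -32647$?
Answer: $61032 + i \sqrt{13906249126} \approx 61032.0 + 1.1792 \cdot 10^{5} i$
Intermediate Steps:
$U = -61032$ ($U = -61069 + 37 = -61032$)
$\sqrt{N{\left(469 \right)} + \left(60519 + 45414\right) \left(-98627 + X\right)} - U = \sqrt{-484 + \left(60519 + 45414\right) \left(-98627 - 32647\right)} - -61032 = \sqrt{-484 + 105933 \left(-131274\right)} + 61032 = \sqrt{-484 - 13906248642} + 61032 = \sqrt{-13906249126} + 61032 = i \sqrt{13906249126} + 61032 = 61032 + i \sqrt{13906249126}$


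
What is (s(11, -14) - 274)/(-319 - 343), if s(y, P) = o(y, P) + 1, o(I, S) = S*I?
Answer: 427/662 ≈ 0.64501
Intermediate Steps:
o(I, S) = I*S
s(y, P) = 1 + P*y (s(y, P) = y*P + 1 = P*y + 1 = 1 + P*y)
(s(11, -14) - 274)/(-319 - 343) = ((1 - 14*11) - 274)/(-319 - 343) = ((1 - 154) - 274)/(-662) = (-153 - 274)*(-1/662) = -427*(-1/662) = 427/662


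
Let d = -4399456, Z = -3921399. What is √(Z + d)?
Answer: I*√8320855 ≈ 2884.6*I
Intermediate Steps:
√(Z + d) = √(-3921399 - 4399456) = √(-8320855) = I*√8320855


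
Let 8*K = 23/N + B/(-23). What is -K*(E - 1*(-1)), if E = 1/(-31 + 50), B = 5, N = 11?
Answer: -1185/4807 ≈ -0.24652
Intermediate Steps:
E = 1/19 ≈ 0.052632
K = 237/1012 (K = (23/11 + 5/(-23))/8 = (23*(1/11) + 5*(-1/23))/8 = (23/11 - 5/23)/8 = (⅛)*(474/253) = 237/1012 ≈ 0.23419)
-K*(E - 1*(-1)) = -237*(1/19 - 1*(-1))/1012 = -237*(1/19 + 1)/1012 = -237*20/(1012*19) = -1*1185/4807 = -1185/4807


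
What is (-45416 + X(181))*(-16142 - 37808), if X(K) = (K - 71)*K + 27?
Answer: 1374592050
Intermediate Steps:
X(K) = 27 + K*(-71 + K) (X(K) = (-71 + K)*K + 27 = K*(-71 + K) + 27 = 27 + K*(-71 + K))
(-45416 + X(181))*(-16142 - 37808) = (-45416 + (27 + 181² - 71*181))*(-16142 - 37808) = (-45416 + (27 + 32761 - 12851))*(-53950) = (-45416 + 19937)*(-53950) = -25479*(-53950) = 1374592050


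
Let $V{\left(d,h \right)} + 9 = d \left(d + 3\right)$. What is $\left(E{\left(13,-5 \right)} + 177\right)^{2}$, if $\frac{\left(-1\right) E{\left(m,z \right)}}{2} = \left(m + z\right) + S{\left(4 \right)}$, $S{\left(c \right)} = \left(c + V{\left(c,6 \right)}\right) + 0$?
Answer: $13225$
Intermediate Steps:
$V{\left(d,h \right)} = -9 + d \left(3 + d\right)$ ($V{\left(d,h \right)} = -9 + d \left(d + 3\right) = -9 + d \left(3 + d\right)$)
$S{\left(c \right)} = -9 + c^{2} + 4 c$ ($S{\left(c \right)} = \left(c + \left(-9 + c^{2} + 3 c\right)\right) + 0 = \left(-9 + c^{2} + 4 c\right) + 0 = -9 + c^{2} + 4 c$)
$E{\left(m,z \right)} = -46 - 2 m - 2 z$ ($E{\left(m,z \right)} = - 2 \left(\left(m + z\right) + \left(-9 + 4^{2} + 4 \cdot 4\right)\right) = - 2 \left(\left(m + z\right) + \left(-9 + 16 + 16\right)\right) = - 2 \left(\left(m + z\right) + 23\right) = - 2 \left(23 + m + z\right) = -46 - 2 m - 2 z$)
$\left(E{\left(13,-5 \right)} + 177\right)^{2} = \left(\left(-46 - 26 - -10\right) + 177\right)^{2} = \left(\left(-46 - 26 + 10\right) + 177\right)^{2} = \left(-62 + 177\right)^{2} = 115^{2} = 13225$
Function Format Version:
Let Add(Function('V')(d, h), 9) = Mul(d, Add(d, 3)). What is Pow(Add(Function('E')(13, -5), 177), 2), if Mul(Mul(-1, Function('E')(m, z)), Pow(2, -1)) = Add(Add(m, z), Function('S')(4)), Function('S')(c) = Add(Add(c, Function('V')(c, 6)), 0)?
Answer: 13225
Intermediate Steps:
Function('V')(d, h) = Add(-9, Mul(d, Add(3, d))) (Function('V')(d, h) = Add(-9, Mul(d, Add(d, 3))) = Add(-9, Mul(d, Add(3, d))))
Function('S')(c) = Add(-9, Pow(c, 2), Mul(4, c)) (Function('S')(c) = Add(Add(c, Add(-9, Pow(c, 2), Mul(3, c))), 0) = Add(Add(-9, Pow(c, 2), Mul(4, c)), 0) = Add(-9, Pow(c, 2), Mul(4, c)))
Function('E')(m, z) = Add(-46, Mul(-2, m), Mul(-2, z)) (Function('E')(m, z) = Mul(-2, Add(Add(m, z), Add(-9, Pow(4, 2), Mul(4, 4)))) = Mul(-2, Add(Add(m, z), Add(-9, 16, 16))) = Mul(-2, Add(Add(m, z), 23)) = Mul(-2, Add(23, m, z)) = Add(-46, Mul(-2, m), Mul(-2, z)))
Pow(Add(Function('E')(13, -5), 177), 2) = Pow(Add(Add(-46, Mul(-2, 13), Mul(-2, -5)), 177), 2) = Pow(Add(Add(-46, -26, 10), 177), 2) = Pow(Add(-62, 177), 2) = Pow(115, 2) = 13225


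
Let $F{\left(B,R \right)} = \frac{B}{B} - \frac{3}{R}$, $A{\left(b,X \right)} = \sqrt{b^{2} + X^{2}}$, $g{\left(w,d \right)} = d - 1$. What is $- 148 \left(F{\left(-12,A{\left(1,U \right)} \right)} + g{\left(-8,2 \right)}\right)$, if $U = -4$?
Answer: $-296 + \frac{444 \sqrt{17}}{17} \approx -188.31$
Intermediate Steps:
$g{\left(w,d \right)} = -1 + d$ ($g{\left(w,d \right)} = d - 1 = -1 + d$)
$A{\left(b,X \right)} = \sqrt{X^{2} + b^{2}}$
$F{\left(B,R \right)} = 1 - \frac{3}{R}$
$- 148 \left(F{\left(-12,A{\left(1,U \right)} \right)} + g{\left(-8,2 \right)}\right) = - 148 \left(\frac{-3 + \sqrt{\left(-4\right)^{2} + 1^{2}}}{\sqrt{\left(-4\right)^{2} + 1^{2}}} + \left(-1 + 2\right)\right) = - 148 \left(\frac{-3 + \sqrt{16 + 1}}{\sqrt{16 + 1}} + 1\right) = - 148 \left(\frac{-3 + \sqrt{17}}{\sqrt{17}} + 1\right) = - 148 \left(\frac{\sqrt{17}}{17} \left(-3 + \sqrt{17}\right) + 1\right) = - 148 \left(\frac{\sqrt{17} \left(-3 + \sqrt{17}\right)}{17} + 1\right) = - 148 \left(1 + \frac{\sqrt{17} \left(-3 + \sqrt{17}\right)}{17}\right) = -148 - \frac{148 \sqrt{17} \left(-3 + \sqrt{17}\right)}{17}$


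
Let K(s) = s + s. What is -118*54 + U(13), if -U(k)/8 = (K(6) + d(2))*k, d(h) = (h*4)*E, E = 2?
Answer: -9284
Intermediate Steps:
d(h) = 8*h (d(h) = (h*4)*2 = (4*h)*2 = 8*h)
K(s) = 2*s
U(k) = -224*k (U(k) = -8*(2*6 + 8*2)*k = -8*(12 + 16)*k = -224*k)
-118*54 + U(13) = -118*54 - 224*13 = -6372 - 2912 = -9284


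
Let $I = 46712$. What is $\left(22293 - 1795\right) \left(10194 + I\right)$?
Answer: $1166459188$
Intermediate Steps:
$\left(22293 - 1795\right) \left(10194 + I\right) = \left(22293 - 1795\right) \left(10194 + 46712\right) = 20498 \cdot 56906 = 1166459188$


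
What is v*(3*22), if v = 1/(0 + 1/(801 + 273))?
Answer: 70884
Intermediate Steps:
v = 1074 (v = 1/(0 + 1/1074) = 1/(1/1074) = 1074)
v*(3*22) = 1074*(3*22) = 1074*66 = 70884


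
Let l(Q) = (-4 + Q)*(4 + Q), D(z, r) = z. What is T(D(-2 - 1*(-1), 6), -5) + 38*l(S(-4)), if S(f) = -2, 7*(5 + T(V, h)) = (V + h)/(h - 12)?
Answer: -54853/119 ≈ -460.95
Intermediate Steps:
T(V, h) = -5 + (V + h)/(7*(-12 + h)) (T(V, h) = -5 + ((V + h)/(h - 12))/7 = -5 + ((V + h)/(-12 + h))/7 = -5 + (V + h)/(7*(-12 + h)))
T(D(-2 - 1*(-1), 6), -5) + 38*l(S(-4)) = (420 + (-2 - 1*(-1)) - 34*(-5))/(7*(-12 - 5)) + 38*(-16 + (-2)²) = (⅐)*(420 + (-2 + 1) + 170)/(-17) + 38*(-16 + 4) = (⅐)*(-1/17)*(420 - 1 + 170) + 38*(-12) = (⅐)*(-1/17)*589 - 456 = -589/119 - 456 = -54853/119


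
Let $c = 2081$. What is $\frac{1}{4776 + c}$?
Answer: $\frac{1}{6857} \approx 0.00014584$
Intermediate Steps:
$\frac{1}{4776 + c} = \frac{1}{4776 + 2081} = \frac{1}{6857}$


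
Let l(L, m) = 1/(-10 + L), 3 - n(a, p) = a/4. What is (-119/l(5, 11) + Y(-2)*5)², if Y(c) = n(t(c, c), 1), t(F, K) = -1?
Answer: 5978025/16 ≈ 3.7363e+5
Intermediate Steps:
n(a, p) = 3 - a/4
Y(c) = 13/4 (Y(c) = 3 - ¼*(-1) = 3 + ¼ = 13/4)
(-119/l(5, 11) + Y(-2)*5)² = (-119/(1/(-10 + 5)) + (13/4)*5)² = (-119/(1/(-5)) + 65/4)² = (-119/(-⅕) + 65/4)² = (-119*(-5) + 65/4)² = (595 + 65/4)² = (2445/4)² = 5978025/16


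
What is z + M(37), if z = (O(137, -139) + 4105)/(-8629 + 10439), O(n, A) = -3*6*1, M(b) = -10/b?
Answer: 133119/66970 ≈ 1.9877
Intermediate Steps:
O(n, A) = -18 (O(n, A) = -18*1 = -18)
z = 4087/1810 (z = (-18 + 4105)/(-8629 + 10439) = 4087/1810 ≈ 2.2580)
z + M(37) = 4087/1810 - 10/37 = 133119/66970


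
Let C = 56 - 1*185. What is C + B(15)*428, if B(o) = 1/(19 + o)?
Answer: -1979/17 ≈ -116.41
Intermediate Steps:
C = -129 (C = 56 - 185 = -129)
C + B(15)*428 = -129 + 428/(19 + 15) = -129 + 428/34 = -129 + (1/34)*428 = -129 + 214/17 = -1979/17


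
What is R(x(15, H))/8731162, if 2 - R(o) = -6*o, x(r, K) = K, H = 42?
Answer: 127/4365581 ≈ 2.9091e-5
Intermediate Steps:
R(o) = 2 + 6*o (R(o) = 2 - (-6)*o = 2 + 6*o)
R(x(15, H))/8731162 = (2 + 6*42)/8731162 = (2 + 252)*(1/8731162) = 254*(1/8731162) = 127/4365581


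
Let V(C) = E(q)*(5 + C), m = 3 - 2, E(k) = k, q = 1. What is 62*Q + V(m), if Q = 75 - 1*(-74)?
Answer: 9244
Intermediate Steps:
Q = 149 (Q = 75 + 74 = 149)
m = 1
V(C) = 5 + C (V(C) = 1*(5 + C) = 5 + C)
62*Q + V(m) = 62*149 + (5 + 1) = 9238 + 6 = 9244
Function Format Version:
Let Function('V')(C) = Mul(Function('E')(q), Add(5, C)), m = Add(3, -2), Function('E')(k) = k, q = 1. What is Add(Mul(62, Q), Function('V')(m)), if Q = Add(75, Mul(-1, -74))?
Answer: 9244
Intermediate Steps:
Q = 149 (Q = Add(75, 74) = 149)
m = 1
Function('V')(C) = Add(5, C) (Function('V')(C) = Mul(1, Add(5, C)) = Add(5, C))
Add(Mul(62, Q), Function('V')(m)) = Add(Mul(62, 149), Add(5, 1)) = Add(9238, 6) = 9244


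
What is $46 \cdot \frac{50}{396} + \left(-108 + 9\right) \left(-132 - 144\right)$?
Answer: $\frac{2705651}{99} \approx 27330.0$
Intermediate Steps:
$46 \cdot \frac{50}{396} + \left(-108 + 9\right) \left(-132 - 144\right) = 46 \cdot 50 \cdot \frac{1}{396} - -27324 = 46 \cdot \frac{25}{198} + 27324 = \frac{575}{99} + 27324 = \frac{2705651}{99}$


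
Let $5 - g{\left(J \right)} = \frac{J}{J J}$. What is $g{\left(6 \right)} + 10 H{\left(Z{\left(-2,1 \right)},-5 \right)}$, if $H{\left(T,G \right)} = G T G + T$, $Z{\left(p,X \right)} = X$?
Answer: $\frac{1589}{6} \approx 264.83$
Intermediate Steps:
$g{\left(J \right)} = 5 - \frac{1}{J}$ ($g{\left(J \right)} = 5 - \frac{J}{J J} = 5 - \frac{J}{J^{2}} = 5 - \frac{1}{J}$)
$H{\left(T,G \right)} = T + T G^{2}$ ($H{\left(T,G \right)} = T G^{2} + T = T + T G^{2}$)
$g{\left(6 \right)} + 10 H{\left(Z{\left(-2,1 \right)},-5 \right)} = \left(5 - \frac{1}{6}\right) + 10 \cdot 1 \left(1 + \left(-5\right)^{2}\right) = \left(5 - \frac{1}{6}\right) + 10 \cdot 1 \left(1 + 25\right) = \left(5 - \frac{1}{6}\right) + 10 \cdot 1 \cdot 26 = \frac{29}{6} + 10 \cdot 26 = \frac{29}{6} + 260 = \frac{1589}{6}$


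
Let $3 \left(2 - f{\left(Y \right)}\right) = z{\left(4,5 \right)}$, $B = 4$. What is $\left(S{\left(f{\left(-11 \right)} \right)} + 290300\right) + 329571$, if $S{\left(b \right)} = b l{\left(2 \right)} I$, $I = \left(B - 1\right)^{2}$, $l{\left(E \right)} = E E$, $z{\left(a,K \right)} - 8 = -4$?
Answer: $619895$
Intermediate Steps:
$z{\left(a,K \right)} = 4$ ($z{\left(a,K \right)} = 8 - 4 = 4$)
$f{\left(Y \right)} = \frac{2}{3}$ ($f{\left(Y \right)} = 2 - \frac{4}{3} = \frac{2}{3}$)
$l{\left(E \right)} = E^{2}$
$I = 9$ ($I = \left(4 - 1\right)^{2} = 3^{2} = 9$)
$S{\left(b \right)} = 36 b$ ($S{\left(b \right)} = b 2^{2} \cdot 9 = b 4 \cdot 9 = 4 b 9 = 36 b$)
$\left(S{\left(f{\left(-11 \right)} \right)} + 290300\right) + 329571 = \left(36 \cdot \frac{2}{3} + 290300\right) + 329571 = \left(24 + 290300\right) + 329571 = 290324 + 329571 = 619895$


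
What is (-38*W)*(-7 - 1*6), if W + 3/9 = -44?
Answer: -65702/3 ≈ -21901.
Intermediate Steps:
W = -133/3 (W = -⅓ - 44 = -133/3 ≈ -44.333)
(-38*W)*(-7 - 1*6) = (-38*(-133/3))*(-7 - 1*6) = 5054*(-7 - 6)/3 = (5054/3)*(-13) = -65702/3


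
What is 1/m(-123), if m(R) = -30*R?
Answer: 1/3690 ≈ 0.00027100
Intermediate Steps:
1/m(-123) = 1/(-30*(-123)) = 1/3690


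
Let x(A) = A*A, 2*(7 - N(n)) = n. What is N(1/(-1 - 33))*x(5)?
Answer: 11925/68 ≈ 175.37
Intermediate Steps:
N(n) = 7 - n/2
x(A) = A**2
N(1/(-1 - 33))*x(5) = (7 - 1/(2*(-1 - 33)))*5**2 = (7 - 1/2/(-34))*25 = (7 - 1/2*(-1/34))*25 = (7 + 1/68)*25 = (477/68)*25 = 11925/68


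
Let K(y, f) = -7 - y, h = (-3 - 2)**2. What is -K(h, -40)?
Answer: 32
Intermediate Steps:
h = 25 (h = (-5)**2 = 25)
-K(h, -40) = -(-7 - 1*25) = -(-7 - 25) = -1*(-32) = 32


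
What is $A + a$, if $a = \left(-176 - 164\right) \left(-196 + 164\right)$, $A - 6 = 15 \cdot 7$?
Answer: $10991$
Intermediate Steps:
$A = 111$ ($A = 6 + 15 \cdot 7 = 6 + 105 = 111$)
$a = 10880$ ($a = \left(-340\right) \left(-32\right) = 10880$)
$A + a = 111 + 10880 = 10991$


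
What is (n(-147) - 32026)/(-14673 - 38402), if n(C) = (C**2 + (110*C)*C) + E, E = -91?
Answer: -2366482/53075 ≈ -44.588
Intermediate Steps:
n(C) = -91 + 111*C**2 (n(C) = (C**2 + (110*C)*C) - 91 = (C**2 + 110*C**2) - 91 = 111*C**2 - 91 = -91 + 111*C**2)
(n(-147) - 32026)/(-14673 - 38402) = ((-91 + 111*(-147)**2) - 32026)/(-14673 - 38402) = ((-91 + 111*21609) - 32026)/(-53075) = ((-91 + 2398599) - 32026)*(-1/53075) = (2398508 - 32026)*(-1/53075) = 2366482*(-1/53075) = -2366482/53075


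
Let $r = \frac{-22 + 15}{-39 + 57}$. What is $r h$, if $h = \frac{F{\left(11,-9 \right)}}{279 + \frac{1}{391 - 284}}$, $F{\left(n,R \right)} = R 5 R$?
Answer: $- \frac{33705}{59708} \approx -0.5645$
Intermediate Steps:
$F{\left(n,R \right)} = 5 R^{2}$ ($F{\left(n,R \right)} = 5 R R = 5 R^{2}$)
$r = - \frac{7}{18} \approx -0.38889$
$h = \frac{43335}{29854}$ ($h = \frac{5 \left(-9\right)^{2}}{279 + \frac{1}{391 - 284}} = \frac{5 \cdot 81}{279 + \frac{1}{107}} = \frac{405}{279 + \frac{1}{107}} = \frac{405}{\frac{29854}{107}} = 405 \cdot \frac{107}{29854} = \frac{43335}{29854} \approx 1.4516$)
$r h = \left(- \frac{7}{18}\right) \frac{43335}{29854} = - \frac{33705}{59708}$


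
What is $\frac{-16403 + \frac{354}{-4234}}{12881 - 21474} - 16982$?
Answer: $- \frac{308891306814}{18191381} \approx -16980.0$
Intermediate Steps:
$\frac{-16403 + \frac{354}{-4234}}{12881 - 21474} - 16982 = \frac{-16403 + 354 \left(- \frac{1}{4234}\right)}{-8593} - 16982 = \left(-16403 - \frac{177}{2117}\right) \left(- \frac{1}{8593}\right) - 16982 = \left(- \frac{34725328}{2117}\right) \left(- \frac{1}{8593}\right) - 16982 = \frac{34725328}{18191381} - 16982 = - \frac{308891306814}{18191381}$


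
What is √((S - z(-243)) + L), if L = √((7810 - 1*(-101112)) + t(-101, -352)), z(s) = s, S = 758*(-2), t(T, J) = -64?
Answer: √(-1273 + √108858) ≈ 30.709*I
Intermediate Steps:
S = -1516
L = √108858 (L = √((7810 - 1*(-101112)) - 64) = √((7810 + 101112) - 64) = √(108922 - 64) = √108858 ≈ 329.94)
√((S - z(-243)) + L) = √((-1516 - 1*(-243)) + √108858) = √((-1516 + 243) + √108858) = √(-1273 + √108858)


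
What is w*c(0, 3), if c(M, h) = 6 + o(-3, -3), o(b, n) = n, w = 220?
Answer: 660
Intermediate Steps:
c(M, h) = 3 (c(M, h) = 6 - 3 = 3)
w*c(0, 3) = 220*3 = 660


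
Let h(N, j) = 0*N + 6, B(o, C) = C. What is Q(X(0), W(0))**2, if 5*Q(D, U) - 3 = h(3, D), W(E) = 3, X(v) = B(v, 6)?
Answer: 81/25 ≈ 3.2400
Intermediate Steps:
X(v) = 6
h(N, j) = 6 (h(N, j) = 0 + 6 = 6)
Q(D, U) = 9/5 (Q(D, U) = 3/5 + (1/5)*6 = 3/5 + 6/5 = 9/5)
Q(X(0), W(0))**2 = (9/5)**2 = 81/25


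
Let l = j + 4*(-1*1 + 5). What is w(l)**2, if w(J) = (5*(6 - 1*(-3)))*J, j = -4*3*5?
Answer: 3920400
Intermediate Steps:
j = -60 (j = -12*5 = -60)
l = -44 (l = -60 + 4*(-1*1 + 5) = -60 + 4*(-1 + 5) = -60 + 4*4 = -60 + 16 = -44)
w(J) = 45*J (w(J) = (5*(6 + 3))*J = (5*9)*J = 45*J)
w(l)**2 = (45*(-44))**2 = (-1980)**2 = 3920400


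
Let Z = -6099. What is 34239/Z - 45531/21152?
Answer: -333972299/43002016 ≈ -7.7664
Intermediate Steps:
34239/Z - 45531/21152 = 34239/(-6099) - 45531/21152 = 34239*(-1/6099) - 45531*1/21152 = -11413/2033 - 45531/21152 = -333972299/43002016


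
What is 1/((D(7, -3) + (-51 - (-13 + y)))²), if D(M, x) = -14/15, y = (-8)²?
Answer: 225/2383936 ≈ 9.4382e-5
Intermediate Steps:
y = 64
D(M, x) = -14/15 (D(M, x) = -14*1/15 = -14/15)
1/((D(7, -3) + (-51 - (-13 + y)))²) = 1/((-14/15 + (-51 - (-13 + 64)))²) = 1/((-14/15 + (-51 - 1*51))²) = 1/((-14/15 + (-51 - 51))²) = 1/((-14/15 - 102)²) = 1/((-1544/15)²) = 1/(2383936/225) = 225/2383936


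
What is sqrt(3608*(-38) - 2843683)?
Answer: I*sqrt(2980787) ≈ 1726.5*I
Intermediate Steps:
sqrt(3608*(-38) - 2843683) = sqrt(-137104 - 2843683) = sqrt(-2980787) = I*sqrt(2980787)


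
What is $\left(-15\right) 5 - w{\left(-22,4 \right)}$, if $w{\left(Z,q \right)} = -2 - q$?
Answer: $-69$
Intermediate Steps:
$\left(-15\right) 5 - w{\left(-22,4 \right)} = \left(-15\right) 5 - \left(-2 - 4\right) = -75 - \left(-2 - 4\right) = -75 - -6 = -75 + 6 = -69$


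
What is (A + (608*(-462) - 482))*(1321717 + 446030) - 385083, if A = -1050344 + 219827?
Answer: -1965549435648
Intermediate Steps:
A = -830517
(A + (608*(-462) - 482))*(1321717 + 446030) - 385083 = (-830517 + (608*(-462) - 482))*(1321717 + 446030) - 385083 = (-830517 + (-280896 - 482))*1767747 - 385083 = (-830517 - 281378)*1767747 - 385083 = -1111895*1767747 - 385083 = -1965549050565 - 385083 = -1965549435648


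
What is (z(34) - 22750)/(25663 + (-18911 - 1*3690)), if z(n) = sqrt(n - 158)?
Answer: -11375/1531 + I*sqrt(31)/1531 ≈ -7.4298 + 0.0036367*I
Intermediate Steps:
z(n) = sqrt(-158 + n)
(z(34) - 22750)/(25663 + (-18911 - 1*3690)) = (sqrt(-158 + 34) - 22750)/(25663 + (-18911 - 1*3690)) = (sqrt(-124) - 22750)/(25663 + (-18911 - 3690)) = (2*I*sqrt(31) - 22750)/(25663 - 22601) = (-22750 + 2*I*sqrt(31))/3062 = (-22750 + 2*I*sqrt(31))*(1/3062) = -11375/1531 + I*sqrt(31)/1531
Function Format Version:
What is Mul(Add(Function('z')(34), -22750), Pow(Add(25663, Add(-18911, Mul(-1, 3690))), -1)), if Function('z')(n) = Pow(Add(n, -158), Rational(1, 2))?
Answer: Add(Rational(-11375, 1531), Mul(Rational(1, 1531), I, Pow(31, Rational(1, 2)))) ≈ Add(-7.4298, Mul(0.0036367, I))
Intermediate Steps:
Function('z')(n) = Pow(Add(-158, n), Rational(1, 2))
Mul(Add(Function('z')(34), -22750), Pow(Add(25663, Add(-18911, Mul(-1, 3690))), -1)) = Mul(Add(Pow(Add(-158, 34), Rational(1, 2)), -22750), Pow(Add(25663, Add(-18911, Mul(-1, 3690))), -1)) = Mul(Add(Pow(-124, Rational(1, 2)), -22750), Pow(Add(25663, Add(-18911, -3690)), -1)) = Mul(Add(Mul(2, I, Pow(31, Rational(1, 2))), -22750), Pow(Add(25663, -22601), -1)) = Mul(Add(-22750, Mul(2, I, Pow(31, Rational(1, 2)))), Pow(3062, -1)) = Mul(Add(-22750, Mul(2, I, Pow(31, Rational(1, 2)))), Rational(1, 3062)) = Add(Rational(-11375, 1531), Mul(Rational(1, 1531), I, Pow(31, Rational(1, 2))))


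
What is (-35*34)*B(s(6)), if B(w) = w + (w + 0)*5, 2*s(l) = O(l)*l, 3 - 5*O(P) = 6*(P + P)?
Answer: 295596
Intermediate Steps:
O(P) = 3/5 - 12*P/5 (O(P) = 3/5 - 6*(P + P)/5 = 3/5 - 6*2*P/5 = 3/5 - 12*P/5)
s(l) = l*(3/5 - 12*l/5)/2 (s(l) = ((3/5 - 12*l/5)*l)/2 = (l*(3/5 - 12*l/5))/2 = l*(3/5 - 12*l/5)/2)
B(w) = 6*w (B(w) = w + w*5 = w + 5*w = 6*w)
(-35*34)*B(s(6)) = (-35*34)*(6*((3/10)*6*(1 - 4*6))) = -7140*(3/10)*6*(1 - 24) = -7140*(3/10)*6*(-23) = -7140*(-207)/5 = -1190*(-1242/5) = 295596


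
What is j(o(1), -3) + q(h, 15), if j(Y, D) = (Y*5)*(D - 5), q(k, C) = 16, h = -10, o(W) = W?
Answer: -24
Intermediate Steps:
j(Y, D) = 5*Y*(-5 + D) (j(Y, D) = (5*Y)*(-5 + D) = 5*Y*(-5 + D))
j(o(1), -3) + q(h, 15) = 5*1*(-5 - 3) + 16 = 5*1*(-8) + 16 = -40 + 16 = -24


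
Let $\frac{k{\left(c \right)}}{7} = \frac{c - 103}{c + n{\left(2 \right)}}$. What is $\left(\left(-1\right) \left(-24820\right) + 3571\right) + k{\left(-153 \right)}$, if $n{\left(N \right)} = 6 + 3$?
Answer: $\frac{255631}{9} \approx 28403.0$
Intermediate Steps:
$n{\left(N \right)} = 9$
$k{\left(c \right)} = \frac{7 \left(-103 + c\right)}{9 + c}$ ($k{\left(c \right)} = 7 \frac{c - 103}{c + 9} = 7 \frac{-103 + c}{9 + c} = \frac{7 \left(-103 + c\right)}{9 + c}$)
$\left(\left(-1\right) \left(-24820\right) + 3571\right) + k{\left(-153 \right)} = \left(\left(-1\right) \left(-24820\right) + 3571\right) + \frac{7 \left(-103 - 153\right)}{9 - 153} = \left(24820 + 3571\right) + 7 \frac{1}{-144} \left(-256\right) = 28391 + 7 \left(- \frac{1}{144}\right) \left(-256\right) = 28391 + \frac{112}{9} = \frac{255631}{9}$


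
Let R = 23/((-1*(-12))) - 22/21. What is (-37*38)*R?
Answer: -51319/42 ≈ -1221.9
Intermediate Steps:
R = 73/84 (R = 23/12 - 22*1/21 = 23*(1/12) - 22/21 = 23/12 - 22/21 = 73/84 ≈ 0.86905)
(-37*38)*R = -37*38*(73/84) = -1406*73/84 = -51319/42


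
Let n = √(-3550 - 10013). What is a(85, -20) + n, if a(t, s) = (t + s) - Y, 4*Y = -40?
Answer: 75 + 3*I*√1507 ≈ 75.0 + 116.46*I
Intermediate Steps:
Y = -10 (Y = (¼)*(-40) = -10)
n = 3*I*√1507 (n = √(-13563) = 3*I*√1507 ≈ 116.46*I)
a(t, s) = 10 + s + t (a(t, s) = (t + s) - 1*(-10) = (s + t) + 10 = 10 + s + t)
a(85, -20) + n = (10 - 20 + 85) + 3*I*√1507 = 75 + 3*I*√1507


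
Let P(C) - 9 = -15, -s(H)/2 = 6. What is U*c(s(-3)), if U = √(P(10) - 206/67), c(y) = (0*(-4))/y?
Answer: 0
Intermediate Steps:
s(H) = -12 (s(H) = -2*6 = -12)
P(C) = -6 (P(C) = 9 - 15 = -6)
c(y) = 0 (c(y) = 0/y = 0)
U = 4*I*√2546/67 (U = √(-6 - 206/67) = √(-608/67) = 4*I*√2546/67 ≈ 3.0124*I)
U*c(s(-3)) = (4*I*√2546/67)*0 = 0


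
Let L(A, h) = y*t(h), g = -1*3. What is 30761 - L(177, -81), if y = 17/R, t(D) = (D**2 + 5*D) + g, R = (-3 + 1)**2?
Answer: 18443/4 ≈ 4610.8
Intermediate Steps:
R = 4 (R = (-2)**2 = 4)
g = -3
t(D) = -3 + D**2 + 5*D (t(D) = (D**2 + 5*D) - 3 = -3 + D**2 + 5*D)
y = 17/4 ≈ 4.2500
L(A, h) = -51/4 + 17*h**2/4 + 85*h/4 (L(A, h) = 17*(-3 + h**2 + 5*h)/4 = -51/4 + 17*h**2/4 + 85*h/4)
30761 - L(177, -81) = 30761 - (-51/4 + (17/4)*(-81)**2 + (85/4)*(-81)) = 30761 - (-51/4 + (17/4)*6561 - 6885/4) = 30761 - (-51/4 + 111537/4 - 6885/4) = 30761 - 1*104601/4 = 30761 - 104601/4 = 18443/4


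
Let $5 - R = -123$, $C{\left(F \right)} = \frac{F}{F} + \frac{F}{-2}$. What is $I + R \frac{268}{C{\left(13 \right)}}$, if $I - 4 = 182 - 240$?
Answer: $- \frac{69202}{11} \approx -6291.1$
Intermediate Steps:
$C{\left(F \right)} = 1 - \frac{F}{2}$ ($C{\left(F \right)} = 1 + F \left(- \frac{1}{2}\right) = 1 - \frac{F}{2}$)
$R = 128$ ($R = 5 - -123 = 5 + 123 = 128$)
$I = -54$ ($I = 4 + \left(182 - 240\right) = 4 - 58 = -54$)
$I + R \frac{268}{C{\left(13 \right)}} = -54 + 128 \frac{268}{1 - \frac{13}{2}} = -54 + 128 \frac{268}{- \frac{11}{2}} = -54 + 128 \cdot 268 \left(- \frac{2}{11}\right) = -54 + 128 \left(- \frac{536}{11}\right) = -54 - \frac{68608}{11} = - \frac{69202}{11}$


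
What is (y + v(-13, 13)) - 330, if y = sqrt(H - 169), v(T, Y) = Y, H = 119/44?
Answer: -317 + 3*I*sqrt(8943)/22 ≈ -317.0 + 12.896*I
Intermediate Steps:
H = 119/44 (H = 119*(1/44) = 119/44 ≈ 2.7045)
y = 3*I*sqrt(8943)/22 (y = sqrt(119/44 - 169) = sqrt(-7317/44) = 3*I*sqrt(8943)/22 ≈ 12.896*I)
(y + v(-13, 13)) - 330 = (3*I*sqrt(8943)/22 + 13) - 330 = (13 + 3*I*sqrt(8943)/22) - 330 = -317 + 3*I*sqrt(8943)/22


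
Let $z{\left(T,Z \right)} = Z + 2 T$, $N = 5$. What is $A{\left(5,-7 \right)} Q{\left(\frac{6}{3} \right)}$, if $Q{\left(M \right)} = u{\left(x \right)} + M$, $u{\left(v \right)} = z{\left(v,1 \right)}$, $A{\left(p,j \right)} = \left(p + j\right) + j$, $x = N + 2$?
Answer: $-153$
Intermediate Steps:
$x = 7$ ($x = 5 + 2 = 7$)
$A{\left(p,j \right)} = p + 2 j$ ($A{\left(p,j \right)} = \left(j + p\right) + j = p + 2 j$)
$u{\left(v \right)} = 1 + 2 v$
$Q{\left(M \right)} = 15 + M$ ($Q{\left(M \right)} = \left(1 + 2 \cdot 7\right) + M = \left(1 + 14\right) + M = 15 + M$)
$A{\left(5,-7 \right)} Q{\left(\frac{6}{3} \right)} = \left(5 + 2 \left(-7\right)\right) \left(15 + \frac{6}{3}\right) = \left(5 - 14\right) \left(15 + 6 \cdot \frac{1}{3}\right) = - 9 \left(15 + 2\right) = \left(-9\right) 17 = -153$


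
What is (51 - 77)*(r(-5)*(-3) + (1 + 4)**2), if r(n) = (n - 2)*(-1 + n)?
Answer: 2626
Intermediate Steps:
r(n) = (-1 + n)*(-2 + n) (r(n) = (-2 + n)*(-1 + n) = (-1 + n)*(-2 + n))
(51 - 77)*(r(-5)*(-3) + (1 + 4)**2) = (51 - 77)*((2 + (-5)**2 - 3*(-5))*(-3) + (1 + 4)**2) = -26*((2 + 25 + 15)*(-3) + 5**2) = -26*(42*(-3) + 25) = -26*(-126 + 25) = -26*(-101) = 2626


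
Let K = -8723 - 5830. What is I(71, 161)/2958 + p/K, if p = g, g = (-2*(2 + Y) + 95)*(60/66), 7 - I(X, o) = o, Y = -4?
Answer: -46433/797181 ≈ -0.058246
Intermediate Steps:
I(X, o) = 7 - o
K = -14553
g = 90 (g = (-2*(2 - 4) + 95)*(60/66) = (-2*(-2) + 95)*(60*(1/66)) = (4 + 95)*(10/11) = 99*(10/11) = 90)
p = 90
I(71, 161)/2958 + p/K = (7 - 1*161)/2958 + 90/(-14553) = (7 - 161)*(1/2958) + 90*(-1/14553) = -154*1/2958 - 10/1617 = -77/1479 - 10/1617 = -46433/797181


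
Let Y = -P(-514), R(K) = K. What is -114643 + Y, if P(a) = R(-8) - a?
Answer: -115149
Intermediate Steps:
P(a) = -8 - a
Y = -506 (Y = -(-8 - 1*(-514)) = -(-8 + 514) = -1*506 = -506)
-114643 + Y = -114643 - 506 = -115149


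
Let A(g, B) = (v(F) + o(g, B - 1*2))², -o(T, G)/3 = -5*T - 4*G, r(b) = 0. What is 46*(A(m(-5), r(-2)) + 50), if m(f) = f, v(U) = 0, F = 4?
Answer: 453146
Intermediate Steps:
o(T, G) = 12*G + 15*T (o(T, G) = -3*(-5*T - 4*G) = 12*G + 15*T)
A(g, B) = (-24 + 12*B + 15*g)² (A(g, B) = (0 + (12*(B - 1*2) + 15*g))² = (0 + (12*(B - 2) + 15*g))² = (0 + (12*(-2 + B) + 15*g))² = (0 + ((-24 + 12*B) + 15*g))² = (0 + (-24 + 12*B + 15*g))² = (-24 + 12*B + 15*g)²)
46*(A(m(-5), r(-2)) + 50) = 46*(9*(-8 + 4*0 + 5*(-5))² + 50) = 46*(9*(-8 + 0 - 25)² + 50) = 46*(9*(-33)² + 50) = 46*(9*1089 + 50) = 46*(9801 + 50) = 46*9851 = 453146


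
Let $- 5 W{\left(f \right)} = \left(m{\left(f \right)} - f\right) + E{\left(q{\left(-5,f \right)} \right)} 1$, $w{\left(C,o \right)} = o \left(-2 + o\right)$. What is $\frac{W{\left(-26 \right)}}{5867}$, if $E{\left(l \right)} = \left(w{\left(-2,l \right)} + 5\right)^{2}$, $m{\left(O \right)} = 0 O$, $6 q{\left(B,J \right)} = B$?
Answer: $- \frac{103921}{38018160} \approx -0.0027335$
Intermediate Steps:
$q{\left(B,J \right)} = \frac{B}{6}$
$m{\left(O \right)} = 0$
$E{\left(l \right)} = \left(5 + l \left(-2 + l\right)\right)^{2}$ ($E{\left(l \right)} = \left(l \left(-2 + l\right) + 5\right)^{2} = \left(5 + l \left(-2 + l\right)\right)^{2}$)
$W{\left(f \right)} = - \frac{14045}{1296} + \frac{f}{5}$ ($W{\left(f \right)} = - \frac{\left(0 - f\right) + \left(5 + \frac{1}{6} \left(-5\right) \left(-2 + \frac{1}{6} \left(-5\right)\right)\right)^{2} \cdot 1}{5} = - \frac{- f + \left(5 - \frac{5 \left(-2 - \frac{5}{6}\right)}{6}\right)^{2} \cdot 1}{5} = - \frac{- f + \left(5 - - \frac{85}{36}\right)^{2} \cdot 1}{5} = - \frac{- f + \left(5 + \frac{85}{36}\right)^{2} \cdot 1}{5} = - \frac{- f + \left(\frac{265}{36}\right)^{2} \cdot 1}{5} = - \frac{- f + \frac{70225}{1296} \cdot 1}{5} = - \frac{- f + \frac{70225}{1296}}{5} = - \frac{\frac{70225}{1296} - f}{5} = - \frac{14045}{1296} + \frac{f}{5}$)
$\frac{W{\left(-26 \right)}}{5867} = \frac{- \frac{14045}{1296} + \frac{1}{5} \left(-26\right)}{5867} = \left(- \frac{14045}{1296} - \frac{26}{5}\right) \frac{1}{5867} = \left(- \frac{103921}{6480}\right) \frac{1}{5867} = - \frac{103921}{38018160}$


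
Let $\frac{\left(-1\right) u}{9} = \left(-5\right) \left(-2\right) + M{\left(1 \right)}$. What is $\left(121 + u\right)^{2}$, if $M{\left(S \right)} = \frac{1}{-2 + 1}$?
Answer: $1600$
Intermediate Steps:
$M{\left(S \right)} = -1$ ($M{\left(S \right)} = \frac{1}{-1} = -1$)
$u = -81$ ($u = - 9 \left(\left(-5\right) \left(-2\right) - 1\right) = - 9 \left(10 - 1\right) = \left(-9\right) 9 = -81$)
$\left(121 + u\right)^{2} = \left(121 - 81\right)^{2} = 40^{2} = 1600$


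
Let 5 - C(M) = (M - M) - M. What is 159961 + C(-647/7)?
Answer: 1119115/7 ≈ 1.5987e+5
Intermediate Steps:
C(M) = 5 + M (C(M) = 5 - ((M - M) - M) = 5 - (0 - M) = 5 - (-1)*M = 5 + M)
159961 + C(-647/7) = 159961 + (5 - 647/7) = 159961 - 612/7 = 1119115/7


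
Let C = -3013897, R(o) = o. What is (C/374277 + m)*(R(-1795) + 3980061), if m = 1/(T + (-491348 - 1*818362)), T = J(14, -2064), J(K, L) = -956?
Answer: -7857498437950588307/245276069241 ≈ -3.2035e+7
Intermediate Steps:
T = -956
m = -1/1310666 (m = 1/(-956 + (-491348 - 1*818362)) = 1/(-956 + (-491348 - 818362)) = 1/(-956 - 1309710) = 1/(-1310666) = -1/1310666 ≈ -7.6297e-7)
(C/374277 + m)*(R(-1795) + 3980061) = (-3013897/374277 - 1/1310666)*(-1795 + 3980061) = (-3013897*1/374277 - 1/1310666)*3978266 = (-3013897/374277 - 1/1310666)*3978266 = -3950212699679/490552138482*3978266 = -7857498437950588307/245276069241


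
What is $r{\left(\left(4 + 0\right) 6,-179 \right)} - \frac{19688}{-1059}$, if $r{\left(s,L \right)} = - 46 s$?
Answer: $- \frac{1149448}{1059} \approx -1085.4$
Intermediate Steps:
$r{\left(\left(4 + 0\right) 6,-179 \right)} - \frac{19688}{-1059} = - 46 \left(4 + 0\right) 6 - \frac{19688}{-1059} = - 46 \cdot 4 \cdot 6 - 19688 \left(- \frac{1}{1059}\right) = \left(-46\right) 24 - - \frac{19688}{1059} = -1104 + \frac{19688}{1059} = - \frac{1149448}{1059}$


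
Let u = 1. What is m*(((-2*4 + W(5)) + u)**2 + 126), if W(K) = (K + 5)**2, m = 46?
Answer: 403650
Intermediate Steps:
W(K) = (5 + K)**2
m*(((-2*4 + W(5)) + u)**2 + 126) = 46*(((-2*4 + (5 + 5)**2) + 1)**2 + 126) = 46*(((-8 + 10**2) + 1)**2 + 126) = 46*(((-8 + 100) + 1)**2 + 126) = 46*((92 + 1)**2 + 126) = 46*(93**2 + 126) = 46*(8649 + 126) = 46*8775 = 403650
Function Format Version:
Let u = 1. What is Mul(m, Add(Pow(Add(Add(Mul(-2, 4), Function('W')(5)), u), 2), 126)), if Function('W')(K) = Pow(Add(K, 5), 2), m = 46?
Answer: 403650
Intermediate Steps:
Function('W')(K) = Pow(Add(5, K), 2)
Mul(m, Add(Pow(Add(Add(Mul(-2, 4), Function('W')(5)), u), 2), 126)) = Mul(46, Add(Pow(Add(Add(Mul(-2, 4), Pow(Add(5, 5), 2)), 1), 2), 126)) = Mul(46, Add(Pow(Add(Add(-8, Pow(10, 2)), 1), 2), 126)) = Mul(46, Add(Pow(Add(Add(-8, 100), 1), 2), 126)) = Mul(46, Add(Pow(Add(92, 1), 2), 126)) = Mul(46, Add(Pow(93, 2), 126)) = Mul(46, Add(8649, 126)) = Mul(46, 8775) = 403650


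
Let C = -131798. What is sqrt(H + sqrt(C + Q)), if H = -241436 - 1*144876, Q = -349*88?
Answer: sqrt(-386312 + I*sqrt(162510)) ≈ 0.324 + 621.54*I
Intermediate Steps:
Q = -30712
H = -386312 (H = -241436 - 144876 = -386312)
sqrt(H + sqrt(C + Q)) = sqrt(-386312 + sqrt(-131798 - 30712)) = sqrt(-386312 + sqrt(-162510)) = sqrt(-386312 + I*sqrt(162510))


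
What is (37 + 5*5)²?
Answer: 3844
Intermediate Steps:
(37 + 5*5)² = (37 + 25)² = 62² = 3844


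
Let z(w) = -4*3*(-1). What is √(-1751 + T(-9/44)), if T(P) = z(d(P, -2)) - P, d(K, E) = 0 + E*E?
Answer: I*√841577/22 ≈ 41.699*I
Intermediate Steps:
d(K, E) = E² (d(K, E) = 0 + E² = E²)
z(w) = 12 (z(w) = -12*(-1) = 12)
T(P) = 12 - P
√(-1751 + T(-9/44)) = √(-1751 + (12 - (-9)/44)) = √(-1751 + (12 - 1*(-9/44))) = √(-1751 + (12 + 9/44)) = √(-1751 + 537/44) = √(-76507/44) = I*√841577/22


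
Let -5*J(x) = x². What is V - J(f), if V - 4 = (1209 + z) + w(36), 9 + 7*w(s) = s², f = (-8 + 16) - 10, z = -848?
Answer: 19238/35 ≈ 549.66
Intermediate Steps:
f = -2 (f = 8 - 10 = -2)
J(x) = -x²/5
w(s) = -9/7 + s²/7
V = 3842/7 (V = 4 + ((1209 - 848) + (-9/7 + (⅐)*36²)) = 4 + (361 + (-9/7 + (⅐)*1296)) = 4 + (361 + (-9/7 + 1296/7)) = 4 + (361 + 1287/7) = 4 + 3814/7 = 3842/7 ≈ 548.86)
V - J(f) = 3842/7 - (-1)*(-2)²/5 = 3842/7 - (-1)*4/5 = 3842/7 - 1*(-⅘) = 3842/7 + ⅘ = 19238/35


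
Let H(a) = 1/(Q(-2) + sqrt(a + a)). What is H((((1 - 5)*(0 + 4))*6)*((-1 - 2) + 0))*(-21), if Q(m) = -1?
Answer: -21/23 ≈ -0.91304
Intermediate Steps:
H(a) = 1/(-1 + sqrt(2)*sqrt(a)) (H(a) = 1/(-1 + sqrt(a + a)) = 1/(-1 + sqrt(2*a)) = 1/(-1 + sqrt(2)*sqrt(a)))
H((((1 - 5)*(0 + 4))*6)*((-1 - 2) + 0))*(-21) = -21/(-1 + sqrt(2)*sqrt((((1 - 5)*(0 + 4))*6)*((-1 - 2) + 0))) = -21/(-1 + sqrt(2)*sqrt((-4*4*6)*(-3 + 0))) = -21/(-1 + sqrt(2)*sqrt(-16*6*(-3))) = -21/(-1 + sqrt(2)*sqrt(-96*(-3))) = -21/(-1 + sqrt(2)*sqrt(288)) = -21/(-1 + sqrt(2)*(12*sqrt(2))) = -21/(-1 + 24) = -21/23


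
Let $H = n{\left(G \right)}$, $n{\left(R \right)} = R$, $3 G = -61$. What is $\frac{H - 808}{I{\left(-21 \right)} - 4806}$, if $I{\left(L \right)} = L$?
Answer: $\frac{2485}{14481} \approx 0.1716$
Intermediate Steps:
$G = - \frac{61}{3}$ ($G = \frac{1}{3} \left(-61\right) = - \frac{61}{3} \approx -20.333$)
$H = - \frac{61}{3} \approx -20.333$
$\frac{H - 808}{I{\left(-21 \right)} - 4806} = \frac{- \frac{61}{3} - 808}{-21 - 4806} = - \frac{2485}{3 \left(-4827\right)} = \left(- \frac{2485}{3}\right) \left(- \frac{1}{4827}\right) = \frac{2485}{14481}$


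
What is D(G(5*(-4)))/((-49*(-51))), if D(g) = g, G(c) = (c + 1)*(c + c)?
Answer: 760/2499 ≈ 0.30412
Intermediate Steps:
G(c) = 2*c*(1 + c) (G(c) = (1 + c)*(2*c) = 2*c*(1 + c))
D(G(5*(-4)))/((-49*(-51))) = (2*(5*(-4))*(1 + 5*(-4)))/((-49*(-51))) = (2*(-20)*(1 - 20))/2499 = (2*(-20)*(-19))*(1/2499) = 760*(1/2499) = 760/2499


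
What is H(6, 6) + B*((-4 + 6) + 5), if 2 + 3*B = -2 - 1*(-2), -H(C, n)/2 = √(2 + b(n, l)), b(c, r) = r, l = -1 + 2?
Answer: -14/3 - 2*√3 ≈ -8.1308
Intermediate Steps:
l = 1
H(C, n) = -2*√3 (H(C, n) = -2*√(2 + 1) = -2*√3)
B = -⅔ (B = -⅔ + (-2 - 1*(-2))/3 = -⅔ + (-2 + 2)/3 = -⅔ + (⅓)*0 = -⅔ + 0 = -⅔ ≈ -0.66667)
H(6, 6) + B*((-4 + 6) + 5) = -2*√3 - 2*((-4 + 6) + 5)/3 = -2*√3 - 2*(2 + 5)/3 = -2*√3 - ⅔*7 = -2*√3 - 14/3 = -14/3 - 2*√3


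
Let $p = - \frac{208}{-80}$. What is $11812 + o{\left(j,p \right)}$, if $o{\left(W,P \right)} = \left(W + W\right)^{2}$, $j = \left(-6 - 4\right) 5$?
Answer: $21812$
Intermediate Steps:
$p = \frac{13}{5}$ ($p = \left(-208\right) \left(- \frac{1}{80}\right) = \frac{13}{5} \approx 2.6$)
$j = -50$ ($j = \left(-10\right) 5 = -50$)
$o{\left(W,P \right)} = 4 W^{2}$ ($o{\left(W,P \right)} = \left(2 W\right)^{2} = 4 W^{2}$)
$11812 + o{\left(j,p \right)} = 11812 + 4 \left(-50\right)^{2} = 11812 + 4 \cdot 2500 = 11812 + 10000 = 21812$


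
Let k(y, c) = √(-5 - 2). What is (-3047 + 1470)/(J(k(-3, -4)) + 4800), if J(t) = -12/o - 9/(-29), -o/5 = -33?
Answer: -2515315/7656379 ≈ -0.32853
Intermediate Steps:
o = 165 (o = -5*(-33) = 165)
k(y, c) = I*√7 (k(y, c) = √(-7) = I*√7)
J(t) = 379/1595 (J(t) = -12/165 - 9/(-29) = -12*1/165 - 9*(-1/29) = -4/55 + 9/29 = 379/1595)
(-3047 + 1470)/(J(k(-3, -4)) + 4800) = (-3047 + 1470)/(379/1595 + 4800) = -1577/7656379/1595 = -1577*1595/7656379 = -2515315/7656379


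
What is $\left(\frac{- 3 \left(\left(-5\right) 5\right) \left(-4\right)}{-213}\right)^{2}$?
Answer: $\frac{10000}{5041} \approx 1.9837$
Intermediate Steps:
$\left(\frac{- 3 \left(\left(-5\right) 5\right) \left(-4\right)}{-213}\right)^{2} = \left(\left(-3\right) \left(-25\right) \left(-4\right) \left(- \frac{1}{213}\right)\right)^{2} = \left(75 \left(-4\right) \left(- \frac{1}{213}\right)\right)^{2} = \left(\left(-300\right) \left(- \frac{1}{213}\right)\right)^{2} = \left(\frac{100}{71}\right)^{2} = \frac{10000}{5041}$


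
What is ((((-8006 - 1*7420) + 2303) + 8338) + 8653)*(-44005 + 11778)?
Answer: -124654036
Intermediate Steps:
((((-8006 - 1*7420) + 2303) + 8338) + 8653)*(-44005 + 11778) = ((((-8006 - 7420) + 2303) + 8338) + 8653)*(-32227) = (((-15426 + 2303) + 8338) + 8653)*(-32227) = ((-13123 + 8338) + 8653)*(-32227) = (-4785 + 8653)*(-32227) = 3868*(-32227) = -124654036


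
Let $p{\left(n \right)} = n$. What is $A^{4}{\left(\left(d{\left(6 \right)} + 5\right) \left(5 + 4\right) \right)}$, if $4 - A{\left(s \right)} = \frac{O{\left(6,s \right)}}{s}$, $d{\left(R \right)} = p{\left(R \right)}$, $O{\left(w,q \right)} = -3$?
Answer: $\frac{312900721}{1185921} \approx 263.85$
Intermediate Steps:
$d{\left(R \right)} = R$
$A{\left(s \right)} = 4 + \frac{3}{s}$ ($A{\left(s \right)} = 4 - - \frac{3}{s} = 4 + \frac{3}{s}$)
$A^{4}{\left(\left(d{\left(6 \right)} + 5\right) \left(5 + 4\right) \right)} = \left(4 + \frac{3}{\left(6 + 5\right) \left(5 + 4\right)}\right)^{4} = \left(4 + \frac{3}{11 \cdot 9}\right)^{4} = \left(4 + \frac{3}{99}\right)^{4} = \left(4 + 3 \cdot \frac{1}{99}\right)^{4} = \left(4 + \frac{1}{33}\right)^{4} = \left(\frac{133}{33}\right)^{4} = \frac{312900721}{1185921}$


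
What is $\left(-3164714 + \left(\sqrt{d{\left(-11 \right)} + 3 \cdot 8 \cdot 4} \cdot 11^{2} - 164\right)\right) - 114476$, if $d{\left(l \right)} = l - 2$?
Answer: $-3279354 + 121 \sqrt{83} \approx -3.2783 \cdot 10^{6}$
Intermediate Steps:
$d{\left(l \right)} = -2 + l$
$\left(-3164714 + \left(\sqrt{d{\left(-11 \right)} + 3 \cdot 8 \cdot 4} \cdot 11^{2} - 164\right)\right) - 114476 = \left(-3164714 - \left(164 - \sqrt{\left(-2 - 11\right) + 3 \cdot 8 \cdot 4} \cdot 11^{2}\right)\right) - 114476 = \left(-3164714 - \left(164 - \sqrt{-13 + 24 \cdot 4} \cdot 121\right)\right) - 114476 = \left(-3164714 - \left(164 - \sqrt{-13 + 96} \cdot 121\right)\right) - 114476 = \left(-3164714 - \left(164 - \sqrt{83} \cdot 121\right)\right) - 114476 = \left(-3164714 - \left(164 - 121 \sqrt{83}\right)\right) - 114476 = \left(-3164878 + 121 \sqrt{83}\right) - 114476 = -3279354 + 121 \sqrt{83}$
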